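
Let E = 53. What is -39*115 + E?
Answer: -4432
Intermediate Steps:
-39*115 + E = -39*115 + 53 = -4485 + 53 = -4432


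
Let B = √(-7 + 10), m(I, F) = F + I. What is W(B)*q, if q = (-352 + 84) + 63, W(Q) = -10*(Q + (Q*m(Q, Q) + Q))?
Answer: 12300 + 4100*√3 ≈ 19401.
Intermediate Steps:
B = √3 ≈ 1.7320
W(Q) = -20*Q - 20*Q² (W(Q) = -10*(Q + (Q*(Q + Q) + Q)) = -10*(Q + (Q*(2*Q) + Q)) = -10*(Q + (2*Q² + Q)) = -10*(Q + (Q + 2*Q²)) = -10*(2*Q + 2*Q²) = -20*Q - 20*Q²)
q = -205 (q = -268 + 63 = -205)
W(B)*q = -20*√3*(1 + √3)*(-205) = 4100*√3*(1 + √3)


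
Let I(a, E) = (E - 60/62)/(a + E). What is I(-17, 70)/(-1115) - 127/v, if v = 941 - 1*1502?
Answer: 46291295/205544229 ≈ 0.22521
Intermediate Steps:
I(a, E) = (-30/31 + E)/(E + a) (I(a, E) = (E - 60*1/62)/(E + a) = (E - 30/31)/(E + a) = (-30/31 + E)/(E + a))
v = -561 (v = 941 - 1502 = -561)
I(-17, 70)/(-1115) - 127/v = ((-30/31 + 70)/(70 - 17))/(-1115) - 127/(-561) = ((2140/31)/53)*(-1/1115) - 127*(-1/561) = ((1/53)*(2140/31))*(-1/1115) + 127/561 = (2140/1643)*(-1/1115) + 127/561 = -428/366389 + 127/561 = 46291295/205544229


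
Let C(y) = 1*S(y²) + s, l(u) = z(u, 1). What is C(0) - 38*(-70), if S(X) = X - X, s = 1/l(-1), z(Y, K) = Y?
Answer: 2659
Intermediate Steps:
l(u) = u
s = -1 (s = 1/(-1) = 1*(-1) = -1)
S(X) = 0
C(y) = -1 (C(y) = 1*0 - 1 = 0 - 1 = -1)
C(0) - 38*(-70) = -1 - 38*(-70) = -1 + 2660 = 2659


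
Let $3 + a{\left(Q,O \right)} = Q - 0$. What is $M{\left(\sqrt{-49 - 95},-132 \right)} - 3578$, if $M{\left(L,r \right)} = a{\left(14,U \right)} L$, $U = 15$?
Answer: $-3578 + 132 i \approx -3578.0 + 132.0 i$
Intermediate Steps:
$a{\left(Q,O \right)} = -3 + Q$ ($a{\left(Q,O \right)} = -3 + \left(Q - 0\right) = -3 + \left(Q + 0\right) = -3 + Q$)
$M{\left(L,r \right)} = 11 L$ ($M{\left(L,r \right)} = \left(-3 + 14\right) L = 11 L$)
$M{\left(\sqrt{-49 - 95},-132 \right)} - 3578 = 11 \sqrt{-49 - 95} - 3578 = 11 \sqrt{-144} - 3578 = 11 \cdot 12 i - 3578 = 132 i - 3578 = -3578 + 132 i$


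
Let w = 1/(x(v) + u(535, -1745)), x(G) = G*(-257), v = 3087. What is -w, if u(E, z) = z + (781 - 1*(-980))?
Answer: 1/793343 ≈ 1.2605e-6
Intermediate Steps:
u(E, z) = 1761 + z (u(E, z) = z + (781 + 980) = z + 1761 = 1761 + z)
x(G) = -257*G
w = -1/793343 (w = 1/(-257*3087 + (1761 - 1745)) = 1/(-793359 + 16) = 1/(-793343) = -1/793343 ≈ -1.2605e-6)
-w = -1*(-1/793343) = 1/793343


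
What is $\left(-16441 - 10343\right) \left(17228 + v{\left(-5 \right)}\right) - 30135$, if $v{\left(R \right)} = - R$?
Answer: $-461598807$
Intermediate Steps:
$\left(-16441 - 10343\right) \left(17228 + v{\left(-5 \right)}\right) - 30135 = \left(-16441 - 10343\right) \left(17228 - -5\right) - 30135 = - 26784 \left(17228 + 5\right) - 30135 = \left(-26784\right) 17233 - 30135 = -461568672 - 30135 = -461598807$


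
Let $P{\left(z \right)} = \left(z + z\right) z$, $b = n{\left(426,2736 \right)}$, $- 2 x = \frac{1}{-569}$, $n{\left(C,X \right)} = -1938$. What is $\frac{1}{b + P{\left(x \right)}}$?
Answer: $- \frac{647522}{1254897635} \approx -0.000516$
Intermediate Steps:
$x = \frac{1}{1138}$ ($x = - \frac{1}{2 \left(-569\right)} = \left(- \frac{1}{2}\right) \left(- \frac{1}{569}\right) = \frac{1}{1138} \approx 0.00087873$)
$b = -1938$
$P{\left(z \right)} = 2 z^{2}$ ($P{\left(z \right)} = 2 z z = 2 z^{2}$)
$\frac{1}{b + P{\left(x \right)}} = \frac{1}{-1938 + \frac{2}{1295044}} = \frac{1}{-1938 + 2 \cdot \frac{1}{1295044}} = \frac{1}{-1938 + \frac{1}{647522}} = \frac{1}{- \frac{1254897635}{647522}} = - \frac{647522}{1254897635}$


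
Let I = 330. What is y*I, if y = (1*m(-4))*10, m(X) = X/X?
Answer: 3300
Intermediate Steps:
m(X) = 1
y = 10 (y = (1*1)*10 = 1*10 = 10)
y*I = 10*330 = 3300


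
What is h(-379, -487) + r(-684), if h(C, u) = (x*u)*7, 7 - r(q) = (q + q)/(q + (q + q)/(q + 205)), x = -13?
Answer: 21141590/477 ≈ 44322.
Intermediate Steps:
r(q) = 7 - 2*q/(q + 2*q/(205 + q)) (r(q) = 7 - (q + q)/(q + (q + q)/(q + 205)) = 7 - 2*q/(q + (2*q)/(205 + q)) = 7 - 2*q/(q + 2*q/(205 + q)))
h(C, u) = -91*u (h(C, u) = -13*u*7 = -91*u)
h(-379, -487) + r(-684) = -91*(-487) + (1039 + 5*(-684))/(207 - 684) = 44317 + (1039 - 3420)/(-477) = 44317 - 1/477*(-2381) = 44317 + 2381/477 = 21141590/477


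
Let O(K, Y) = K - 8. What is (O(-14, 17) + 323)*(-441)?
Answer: -132741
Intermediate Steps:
O(K, Y) = -8 + K
(O(-14, 17) + 323)*(-441) = ((-8 - 14) + 323)*(-441) = (-22 + 323)*(-441) = 301*(-441) = -132741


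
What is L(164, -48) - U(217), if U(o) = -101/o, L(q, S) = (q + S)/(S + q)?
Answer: 318/217 ≈ 1.4654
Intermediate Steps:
L(q, S) = 1 (L(q, S) = (S + q)/(S + q) = 1)
L(164, -48) - U(217) = 1 - (-101)/217 = 1 - 1*(-101/217) = 1 + 101/217 = 318/217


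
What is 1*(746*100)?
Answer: 74600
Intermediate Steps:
1*(746*100) = 1*74600 = 74600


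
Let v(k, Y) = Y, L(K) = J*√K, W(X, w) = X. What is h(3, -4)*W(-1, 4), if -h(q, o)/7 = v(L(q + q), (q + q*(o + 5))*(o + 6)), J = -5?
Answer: 84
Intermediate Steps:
L(K) = -5*√K
h(q, o) = -7*(6 + o)*(q + q*(5 + o)) (h(q, o) = -7*(q + q*(o + 5))*(o + 6) = -7*(q + q*(5 + o))*(6 + o) = -7*(6 + o)*(q + q*(5 + o)))
h(3, -4)*W(-1, 4) = -7*3*(36 + (-4)² + 12*(-4))*(-1) = -7*3*(36 + 16 - 48)*(-1) = -7*3*4*(-1) = -84*(-1) = 84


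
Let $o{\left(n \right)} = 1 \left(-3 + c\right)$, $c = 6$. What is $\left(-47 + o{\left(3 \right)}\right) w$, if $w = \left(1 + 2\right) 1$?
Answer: $-132$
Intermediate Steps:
$o{\left(n \right)} = 3$ ($o{\left(n \right)} = 1 \left(-3 + 6\right) = 1 \cdot 3 = 3$)
$w = 3$ ($w = 3 \cdot 1 = 3$)
$\left(-47 + o{\left(3 \right)}\right) w = \left(-47 + 3\right) 3 = \left(-44\right) 3 = -132$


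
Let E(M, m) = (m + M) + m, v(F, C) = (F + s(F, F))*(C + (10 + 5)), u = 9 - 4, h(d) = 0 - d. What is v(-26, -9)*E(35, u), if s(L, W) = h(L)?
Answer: 0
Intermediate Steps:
h(d) = -d
s(L, W) = -L
u = 5
v(F, C) = 0 (v(F, C) = (F - F)*(C + (10 + 5)) = 0*(C + 15) = 0*(15 + C) = 0)
E(M, m) = M + 2*m (E(M, m) = (M + m) + m = M + 2*m)
v(-26, -9)*E(35, u) = 0*(35 + 2*5) = 0*(35 + 10) = 0*45 = 0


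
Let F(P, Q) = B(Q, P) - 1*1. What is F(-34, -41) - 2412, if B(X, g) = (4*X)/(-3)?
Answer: -7075/3 ≈ -2358.3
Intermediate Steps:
B(X, g) = -4*X/3 (B(X, g) = (4*X)*(-⅓) = -4*X/3)
F(P, Q) = -1 - 4*Q/3 (F(P, Q) = -4*Q/3 - 1*1 = -4*Q/3 - 1 = -1 - 4*Q/3)
F(-34, -41) - 2412 = (-1 - 4/3*(-41)) - 2412 = (-1 + 164/3) - 2412 = 161/3 - 2412 = -7075/3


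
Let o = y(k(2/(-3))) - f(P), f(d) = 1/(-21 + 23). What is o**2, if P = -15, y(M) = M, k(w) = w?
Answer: 49/36 ≈ 1.3611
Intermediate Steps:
f(d) = 1/2
o = -7/6 (o = 2/(-3) - 1*1/2 = 2*(-1/3) - 1/2 = -2/3 - 1/2 = -7/6 ≈ -1.1667)
o**2 = (-7/6)**2 = 49/36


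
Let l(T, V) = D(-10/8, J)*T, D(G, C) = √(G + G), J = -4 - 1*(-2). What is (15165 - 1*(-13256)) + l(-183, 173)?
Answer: 28421 - 183*I*√10/2 ≈ 28421.0 - 289.35*I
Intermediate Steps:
J = -2 (J = -4 + 2 = -2)
D(G, C) = √2*√G (D(G, C) = √(2*G) = √2*√G)
l(T, V) = I*T*√10/2 (l(T, V) = (√2*√(-10/8))*T = (√2*√(-10*⅛))*T = (√2*√(-5/4))*T = (√2*(I*√5/2))*T = (I*√10/2)*T = I*T*√10/2)
(15165 - 1*(-13256)) + l(-183, 173) = (15165 - 1*(-13256)) + (½)*I*(-183)*√10 = (15165 + 13256) - 183*I*√10/2 = 28421 - 183*I*√10/2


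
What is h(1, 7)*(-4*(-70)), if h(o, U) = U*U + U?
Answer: 15680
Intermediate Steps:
h(o, U) = U + U² (h(o, U) = U² + U = U + U²)
h(1, 7)*(-4*(-70)) = (7*(1 + 7))*(-4*(-70)) = (7*8)*280 = 56*280 = 15680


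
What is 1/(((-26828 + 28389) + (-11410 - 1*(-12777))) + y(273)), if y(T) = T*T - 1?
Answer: 1/77456 ≈ 1.2911e-5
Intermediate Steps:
y(T) = -1 + T**2 (y(T) = T**2 - 1 = -1 + T**2)
1/(((-26828 + 28389) + (-11410 - 1*(-12777))) + y(273)) = 1/(((-26828 + 28389) + (-11410 - 1*(-12777))) + (-1 + 273**2)) = 1/((1561 + (-11410 + 12777)) + (-1 + 74529)) = 1/((1561 + 1367) + 74528) = 1/(2928 + 74528) = 1/77456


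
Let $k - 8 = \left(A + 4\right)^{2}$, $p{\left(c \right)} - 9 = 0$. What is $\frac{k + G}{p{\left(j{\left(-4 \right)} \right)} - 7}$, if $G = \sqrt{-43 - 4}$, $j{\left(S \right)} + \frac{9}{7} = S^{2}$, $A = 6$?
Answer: $54 + \frac{i \sqrt{47}}{2} \approx 54.0 + 3.4278 i$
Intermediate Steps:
$j{\left(S \right)} = - \frac{9}{7} + S^{2}$
$p{\left(c \right)} = 9$ ($p{\left(c \right)} = 9 + 0 = 9$)
$k = 108$ ($k = 8 + \left(6 + 4\right)^{2} = 8 + 10^{2} = 8 + 100 = 108$)
$G = i \sqrt{47}$ ($G = \sqrt{-47} = i \sqrt{47} \approx 6.8557 i$)
$\frac{k + G}{p{\left(j{\left(-4 \right)} \right)} - 7} = \frac{108 + i \sqrt{47}}{9 - 7} = \frac{108 + i \sqrt{47}}{2} = 54 + \frac{i \sqrt{47}}{2}$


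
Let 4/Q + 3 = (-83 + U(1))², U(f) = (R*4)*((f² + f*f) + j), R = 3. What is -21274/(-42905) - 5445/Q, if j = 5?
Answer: 233660273/85810 ≈ 2723.0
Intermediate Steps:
U(f) = 60 + 24*f² (U(f) = (3*4)*((f² + f*f) + 5) = 12*((f² + f²) + 5) = 12*(2*f² + 5) = 12*(5 + 2*f²) = 60 + 24*f²)
Q = -2 (Q = 4/(-3 + (-83 + (60 + 24*1²))²) = 4/(-3 + (-83 + (60 + 24*1))²) = 4/(-3 + (-83 + (60 + 24))²) = 4/(-3 + (-83 + 84)²) = 4/(-3 + 1²) = 4/(-3 + 1) = 4/(-2) = 4*(-½) = -2)
-21274/(-42905) - 5445/Q = -21274/(-42905) - 5445/(-2) = -21274*(-1/42905) - 5445*(-½) = 21274/42905 + 5445/2 = 233660273/85810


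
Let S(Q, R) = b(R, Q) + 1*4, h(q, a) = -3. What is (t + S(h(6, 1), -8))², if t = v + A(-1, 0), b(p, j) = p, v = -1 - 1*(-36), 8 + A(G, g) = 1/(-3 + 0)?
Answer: 4624/9 ≈ 513.78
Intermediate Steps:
A(G, g) = -25/3 (A(G, g) = -8 + 1/(-3 + 0) = -8 + 1/(-3) = -8 - ⅓ = -25/3)
v = 35 (v = -1 + 36 = 35)
t = 80/3 (t = 35 - 25/3 = 80/3 ≈ 26.667)
S(Q, R) = 4 + R (S(Q, R) = R + 1*4 = R + 4 = 4 + R)
(t + S(h(6, 1), -8))² = (80/3 + (4 - 8))² = (80/3 - 4)² = (68/3)² = 4624/9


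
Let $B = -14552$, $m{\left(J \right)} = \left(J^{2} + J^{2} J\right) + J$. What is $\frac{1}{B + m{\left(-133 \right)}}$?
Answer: $- \frac{1}{2349633} \approx -4.256 \cdot 10^{-7}$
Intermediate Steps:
$m{\left(J \right)} = J + J^{2} + J^{3}$ ($m{\left(J \right)} = \left(J^{2} + J^{3}\right) + J = J + J^{2} + J^{3}$)
$\frac{1}{B + m{\left(-133 \right)}} = \frac{1}{-14552 - 133 \left(1 - 133 + \left(-133\right)^{2}\right)} = \frac{1}{-14552 - 133 \left(1 - 133 + 17689\right)} = \frac{1}{-14552 - 2335081} = \frac{1}{-2349633} = - \frac{1}{2349633}$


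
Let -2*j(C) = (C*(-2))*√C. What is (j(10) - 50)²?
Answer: 3500 - 1000*√10 ≈ 337.72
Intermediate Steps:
j(C) = C^(3/2) (j(C) = -C*(-2)*√C/2 = -(-2*C)*√C/2 = -(-1)*C^(3/2) = C^(3/2))
(j(10) - 50)² = (10^(3/2) - 50)² = (10*√10 - 50)² = (-50 + 10*√10)²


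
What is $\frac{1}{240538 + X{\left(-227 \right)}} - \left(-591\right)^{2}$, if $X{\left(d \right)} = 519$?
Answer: $- \frac{84196630016}{241057} \approx -3.4928 \cdot 10^{5}$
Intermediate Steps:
$\frac{1}{240538 + X{\left(-227 \right)}} - \left(-591\right)^{2} = \frac{1}{240538 + 519} - \left(-591\right)^{2} = \frac{1}{241057} - 349281 = - \frac{84196630016}{241057}$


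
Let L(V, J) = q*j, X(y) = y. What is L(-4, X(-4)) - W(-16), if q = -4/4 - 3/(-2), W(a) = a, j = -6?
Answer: 13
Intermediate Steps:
q = ½ (q = -4*¼ - 3*(-½) = -1 + 3/2 = ½ ≈ 0.50000)
L(V, J) = -3 (L(V, J) = (½)*(-6) = -3)
L(-4, X(-4)) - W(-16) = -3 - 1*(-16) = -3 + 16 = 13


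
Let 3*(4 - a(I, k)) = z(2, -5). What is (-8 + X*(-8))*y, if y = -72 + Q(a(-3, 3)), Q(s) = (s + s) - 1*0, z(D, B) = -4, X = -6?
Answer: -7360/3 ≈ -2453.3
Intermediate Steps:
a(I, k) = 16/3 (a(I, k) = 4 - ⅓*(-4) = 4 + 4/3 = 16/3)
Q(s) = 2*s (Q(s) = 2*s + 0 = 2*s)
y = -184/3 (y = -72 + 2*(16/3) = -72 + 32/3 = -184/3 ≈ -61.333)
(-8 + X*(-8))*y = (-8 - 6*(-8))*(-184/3) = (-8 + 48)*(-184/3) = 40*(-184/3) = -7360/3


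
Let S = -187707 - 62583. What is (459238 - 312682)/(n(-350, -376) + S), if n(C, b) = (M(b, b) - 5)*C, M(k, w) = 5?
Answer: -2714/4635 ≈ -0.58554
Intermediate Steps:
n(C, b) = 0 (n(C, b) = (5 - 5)*C = 0*C = 0)
S = -250290
(459238 - 312682)/(n(-350, -376) + S) = (459238 - 312682)/(0 - 250290) = 146556/(-250290) = 146556*(-1/250290) = -2714/4635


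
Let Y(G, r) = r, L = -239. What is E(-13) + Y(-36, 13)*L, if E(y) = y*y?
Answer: -2938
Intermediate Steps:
E(y) = y²
E(-13) + Y(-36, 13)*L = (-13)² + 13*(-239) = 169 - 3107 = -2938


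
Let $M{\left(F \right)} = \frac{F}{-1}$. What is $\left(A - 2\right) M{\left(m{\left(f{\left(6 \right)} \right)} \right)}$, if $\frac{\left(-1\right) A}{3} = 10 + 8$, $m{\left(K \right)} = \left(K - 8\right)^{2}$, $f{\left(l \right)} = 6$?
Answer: $224$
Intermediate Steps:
$m{\left(K \right)} = \left(-8 + K\right)^{2}$ ($m{\left(K \right)} = \left(K - 8\right)^{2} = \left(-8 + K\right)^{2}$)
$M{\left(F \right)} = - F$ ($M{\left(F \right)} = F \left(-1\right) = - F$)
$A = -54$ ($A = - 3 \left(10 + 8\right) = \left(-3\right) 18 = -54$)
$\left(A - 2\right) M{\left(m{\left(f{\left(6 \right)} \right)} \right)} = \left(-54 - 2\right) \left(- \left(-8 + 6\right)^{2}\right) = - 56 \left(- \left(-2\right)^{2}\right) = - 56 \left(\left(-1\right) 4\right) = \left(-56\right) \left(-4\right) = 224$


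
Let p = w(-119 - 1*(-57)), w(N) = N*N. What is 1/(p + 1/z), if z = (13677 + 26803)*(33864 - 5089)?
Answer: 1164812000/4477537328001 ≈ 0.00026015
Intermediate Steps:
w(N) = N²
z = 1164812000 (z = 40480*28775 = 1164812000)
p = 3844 (p = (-119 - 1*(-57))² = (-119 + 57)² = (-62)² = 3844)
1/(p + 1/z) = 1/(3844 + 1/1164812000) = 1/(4477537328001/1164812000) = 1164812000/4477537328001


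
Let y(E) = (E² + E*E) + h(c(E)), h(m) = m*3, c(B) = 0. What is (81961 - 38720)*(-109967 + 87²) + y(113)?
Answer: -4427766380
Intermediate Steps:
h(m) = 3*m
y(E) = 2*E² (y(E) = (E² + E*E) + 3*0 = (E² + E²) + 0 = 2*E² + 0 = 2*E²)
(81961 - 38720)*(-109967 + 87²) + y(113) = (81961 - 38720)*(-109967 + 87²) + 2*113² = 43241*(-109967 + 7569) + 2*12769 = 43241*(-102398) + 25538 = -4427791918 + 25538 = -4427766380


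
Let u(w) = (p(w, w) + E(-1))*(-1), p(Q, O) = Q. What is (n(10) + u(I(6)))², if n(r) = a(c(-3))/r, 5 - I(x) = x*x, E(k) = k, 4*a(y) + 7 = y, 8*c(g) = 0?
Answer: 1620529/1600 ≈ 1012.8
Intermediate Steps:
c(g) = 0 (c(g) = (⅛)*0 = 0)
a(y) = -7/4 + y/4
I(x) = 5 - x² (I(x) = 5 - x*x = 5 - x²)
u(w) = 1 - w (u(w) = (w - 1)*(-1) = (-1 + w)*(-1) = 1 - w)
n(r) = -7/(4*r) (n(r) = (-7/4 + (¼)*0)/r = (-7/4 + 0)/r = -7/(4*r))
(n(10) + u(I(6)))² = (-7/4/10 + (1 - (5 - 1*6²)))² = (-7/4*⅒ + (1 - (5 - 1*36)))² = (-7/40 + (1 - (5 - 36)))² = (-7/40 + (1 - 1*(-31)))² = (-7/40 + (1 + 31))² = (-7/40 + 32)² = (1273/40)² = 1620529/1600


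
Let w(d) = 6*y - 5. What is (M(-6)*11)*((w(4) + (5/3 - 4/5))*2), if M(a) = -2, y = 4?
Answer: -13112/15 ≈ -874.13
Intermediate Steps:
w(d) = 19 (w(d) = 6*4 - 5 = 24 - 5 = 19)
(M(-6)*11)*((w(4) + (5/3 - 4/5))*2) = (-2*11)*((19 + (5/3 - 4/5))*2) = -22*(19 + (5*(⅓) - 4*⅕))*2 = -22*(19 + (5/3 - ⅘))*2 = -22*(19 + 13/15)*2 = -6556*2/15 = -22*596/15 = -13112/15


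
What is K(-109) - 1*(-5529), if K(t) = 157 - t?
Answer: 5795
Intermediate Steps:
K(-109) - 1*(-5529) = (157 - 1*(-109)) - 1*(-5529) = (157 + 109) + 5529 = 266 + 5529 = 5795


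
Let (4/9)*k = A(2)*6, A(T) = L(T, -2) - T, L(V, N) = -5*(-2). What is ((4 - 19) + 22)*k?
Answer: 756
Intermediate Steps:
L(V, N) = 10
A(T) = 10 - T
k = 108 (k = 9*((10 - 1*2)*6)/4 = 9*((10 - 2)*6)/4 = 9*(8*6)/4 = (9/4)*48 = 108)
((4 - 19) + 22)*k = ((4 - 19) + 22)*108 = (-15 + 22)*108 = 7*108 = 756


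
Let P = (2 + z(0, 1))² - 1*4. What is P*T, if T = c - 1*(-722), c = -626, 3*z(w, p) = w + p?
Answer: 416/3 ≈ 138.67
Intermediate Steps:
z(w, p) = p/3 + w/3 (z(w, p) = (w + p)/3 = (p + w)/3 = p/3 + w/3)
P = 13/9 (P = (2 + ((⅓)*1 + (⅓)*0))² - 1*4 = (2 + (⅓ + 0))² - 4 = (2 + ⅓)² - 4 = (7/3)² - 4 = 49/9 - 4 = 13/9 ≈ 1.4444)
T = 96 (T = -626 - 1*(-722) = -626 + 722 = 96)
P*T = (13/9)*96 = 416/3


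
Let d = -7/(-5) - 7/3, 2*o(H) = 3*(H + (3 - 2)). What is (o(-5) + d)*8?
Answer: -832/15 ≈ -55.467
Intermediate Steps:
o(H) = 3/2 + 3*H/2 (o(H) = (3*(H + (3 - 2)))/2 = (3*(H + 1))/2 = (3*(1 + H))/2 = (3 + 3*H)/2 = 3/2 + 3*H/2)
d = -14/15 (d = -7*(-⅕) - 7*⅓ = 7/5 - 7/3 = -14/15 ≈ -0.93333)
(o(-5) + d)*8 = ((3/2 + (3/2)*(-5)) - 14/15)*8 = ((3/2 - 15/2) - 14/15)*8 = (-6 - 14/15)*8 = -104/15*8 = -832/15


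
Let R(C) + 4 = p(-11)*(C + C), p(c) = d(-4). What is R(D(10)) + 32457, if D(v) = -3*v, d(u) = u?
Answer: 32693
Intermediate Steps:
p(c) = -4
R(C) = -4 - 8*C (R(C) = -4 - 4*(C + C) = -4 - 8*C)
R(D(10)) + 32457 = (-4 - (-24)*10) + 32457 = (-4 - 8*(-30)) + 32457 = (-4 + 240) + 32457 = 236 + 32457 = 32693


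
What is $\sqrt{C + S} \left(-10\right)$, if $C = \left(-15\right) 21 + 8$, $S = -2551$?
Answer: $- 10 i \sqrt{2858} \approx - 534.6 i$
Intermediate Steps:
$C = -307$ ($C = -315 + 8 = -307$)
$\sqrt{C + S} \left(-10\right) = \sqrt{-307 - 2551} \left(-10\right) = \sqrt{-2858} \left(-10\right) = i \sqrt{2858} \left(-10\right) = - 10 i \sqrt{2858}$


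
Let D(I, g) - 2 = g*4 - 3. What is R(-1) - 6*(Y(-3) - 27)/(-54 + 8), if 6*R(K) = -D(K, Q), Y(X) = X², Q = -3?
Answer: -25/138 ≈ -0.18116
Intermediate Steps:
D(I, g) = -1 + 4*g (D(I, g) = 2 + (g*4 - 3) = 2 + (4*g - 3) = 2 + (-3 + 4*g) = -1 + 4*g)
R(K) = 13/6 (R(K) = (-(-1 + 4*(-3)))/6 = (-(-1 - 12))/6 = (-1*(-13))/6 = (⅙)*13 = 13/6)
R(-1) - 6*(Y(-3) - 27)/(-54 + 8) = 13/6 - 6*((-3)² - 27)/(-54 + 8) = 13/6 - 6*(9 - 27)/(-46) = 13/6 - (-108)*(-1)/46 = 13/6 - 6*9/23 = 13/6 - 54/23 = -25/138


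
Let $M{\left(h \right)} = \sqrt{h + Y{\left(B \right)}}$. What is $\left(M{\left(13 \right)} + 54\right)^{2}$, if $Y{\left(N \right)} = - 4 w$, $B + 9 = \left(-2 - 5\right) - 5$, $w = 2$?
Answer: $\left(54 + \sqrt{5}\right)^{2} \approx 3162.5$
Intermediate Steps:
$B = -21$ ($B = -9 - 12 = -21$)
$Y{\left(N \right)} = -8$ ($Y{\left(N \right)} = \left(-4\right) 2 = -8$)
$M{\left(h \right)} = \sqrt{-8 + h}$ ($M{\left(h \right)} = \sqrt{h - 8} = \sqrt{-8 + h}$)
$\left(M{\left(13 \right)} + 54\right)^{2} = \left(\sqrt{-8 + 13} + 54\right)^{2} = \left(\sqrt{5} + 54\right)^{2} = \left(54 + \sqrt{5}\right)^{2}$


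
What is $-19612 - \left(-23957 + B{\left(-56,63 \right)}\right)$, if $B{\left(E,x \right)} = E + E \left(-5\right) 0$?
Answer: $4401$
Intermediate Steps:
$B{\left(E,x \right)} = E$ ($B{\left(E,x \right)} = E + - 5 E 0 = E + 0 = E$)
$-19612 - \left(-23957 + B{\left(-56,63 \right)}\right) = -19612 - \left(-23957 - 56\right) = -19612 - -24013 = -19612 + 24013 = 4401$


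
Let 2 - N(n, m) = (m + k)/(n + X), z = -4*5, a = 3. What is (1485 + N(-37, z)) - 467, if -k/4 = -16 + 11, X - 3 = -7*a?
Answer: 1020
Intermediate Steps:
z = -20
X = -18 (X = 3 - 7*3 = 3 - 21 = -18)
k = 20 (k = -4*(-16 + 11) = -4*(-5) = 20)
N(n, m) = 2 - (20 + m)/(-18 + n) (N(n, m) = 2 - (m + 20)/(n - 18) = 2 - (20 + m)/(-18 + n))
(1485 + N(-37, z)) - 467 = (1485 + (-56 - 1*(-20) + 2*(-37))/(-18 - 37)) - 467 = (1485 + (-56 + 20 - 74)/(-55)) - 467 = (1485 - 1/55*(-110)) - 467 = (1485 + 2) - 467 = 1487 - 467 = 1020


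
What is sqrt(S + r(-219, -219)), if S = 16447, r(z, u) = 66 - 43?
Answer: 3*sqrt(1830) ≈ 128.34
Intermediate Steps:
r(z, u) = 23
sqrt(S + r(-219, -219)) = sqrt(16447 + 23) = sqrt(16470) = 3*sqrt(1830)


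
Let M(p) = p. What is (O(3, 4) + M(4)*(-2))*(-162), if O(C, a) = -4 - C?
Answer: 2430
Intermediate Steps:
(O(3, 4) + M(4)*(-2))*(-162) = ((-4 - 1*3) + 4*(-2))*(-162) = ((-4 - 3) - 8)*(-162) = (-7 - 8)*(-162) = -15*(-162) = 2430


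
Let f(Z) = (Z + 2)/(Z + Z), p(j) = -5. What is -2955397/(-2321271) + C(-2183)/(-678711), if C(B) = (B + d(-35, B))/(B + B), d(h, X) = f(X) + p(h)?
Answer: 12745200510907374445/10010527008396036012 ≈ 1.2732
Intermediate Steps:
f(Z) = (2 + Z)/(2*Z) (f(Z) = (2 + Z)/((2*Z)) = (2 + Z)*(1/(2*Z)) = (2 + Z)/(2*Z))
d(h, X) = -5 + (2 + X)/(2*X) (d(h, X) = (2 + X)/(2*X) - 5 = -5 + (2 + X)/(2*X))
C(B) = (-9/2 + B + 1/B)/(2*B) (C(B) = (B + (-9/2 + 1/B))/(B + B) = (-9/2 + B + 1/B)/((2*B)) = (-9/2 + B + 1/B)*(1/(2*B)) = (-9/2 + B + 1/B)/(2*B))
-2955397/(-2321271) + C(-2183)/(-678711) = -2955397/(-2321271) + ((¼)*(2 - 2183 + 2*(-2183)*(-5 - 2183))/(-2183)²)/(-678711) = -2955397*(-1/2321271) + ((¼)*(1/4765489)*(2 - 2183 + 2*(-2183)*(-2188)))*(-1/678711) = 2955397/2321271 + ((¼)*(1/4765489)*(2 - 2183 + 9552808))*(-1/678711) = 2955397/2321271 + ((¼)*(1/4765489)*9550627)*(-1/678711) = 2955397/2321271 + (9550627/19061956)*(-1/678711) = 2955397/2321271 - 9550627/12937559218716 = 12745200510907374445/10010527008396036012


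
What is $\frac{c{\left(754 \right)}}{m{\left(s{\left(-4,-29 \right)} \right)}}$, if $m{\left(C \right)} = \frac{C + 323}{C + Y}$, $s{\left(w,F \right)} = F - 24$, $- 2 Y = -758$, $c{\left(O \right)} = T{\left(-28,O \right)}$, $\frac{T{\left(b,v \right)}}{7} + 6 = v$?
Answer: $\frac{853468}{135} \approx 6322.0$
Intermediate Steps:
$T{\left(b,v \right)} = -42 + 7 v$
$c{\left(O \right)} = -42 + 7 O$
$Y = 379$ ($Y = \left(- \frac{1}{2}\right) \left(-758\right) = 379$)
$s{\left(w,F \right)} = -24 + F$
$m{\left(C \right)} = \frac{323 + C}{379 + C}$ ($m{\left(C \right)} = \frac{C + 323}{C + 379} = \frac{323 + C}{379 + C}$)
$\frac{c{\left(754 \right)}}{m{\left(s{\left(-4,-29 \right)} \right)}} = \frac{-42 + 7 \cdot 754}{\frac{1}{379 - 53} \left(323 - 53\right)} = \frac{-42 + 5278}{\frac{1}{379 - 53} \left(323 - 53\right)} = \frac{5236}{\frac{1}{326} \cdot 270} = \frac{5236}{\frac{135}{163}} = 5236 \cdot \frac{163}{135} = \frac{853468}{135}$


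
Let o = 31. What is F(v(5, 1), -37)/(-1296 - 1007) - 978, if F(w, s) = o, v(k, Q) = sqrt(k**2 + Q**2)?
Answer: -2252365/2303 ≈ -978.01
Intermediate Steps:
v(k, Q) = sqrt(Q**2 + k**2)
F(w, s) = 31
F(v(5, 1), -37)/(-1296 - 1007) - 978 = 31/(-1296 - 1007) - 978 = 31/(-2303) - 978 = -1/2303*31 - 978 = -31/2303 - 978 = -2252365/2303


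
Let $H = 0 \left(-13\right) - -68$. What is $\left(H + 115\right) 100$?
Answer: $18300$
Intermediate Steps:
$H = 68$ ($H = 0 + 68 = 68$)
$\left(H + 115\right) 100 = \left(68 + 115\right) 100 = 183 \cdot 100 = 18300$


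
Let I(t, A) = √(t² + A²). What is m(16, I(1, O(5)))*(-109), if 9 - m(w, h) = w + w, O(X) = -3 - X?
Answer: 2507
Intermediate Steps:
I(t, A) = √(A² + t²)
m(w, h) = 9 - 2*w (m(w, h) = 9 - (w + w) = 9 - 2*w)
m(16, I(1, O(5)))*(-109) = (9 - 2*16)*(-109) = (9 - 32)*(-109) = -23*(-109) = 2507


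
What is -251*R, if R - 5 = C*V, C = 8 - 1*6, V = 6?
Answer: -4267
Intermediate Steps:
C = 2 (C = 8 - 6 = 2)
R = 17 (R = 5 + 2*6 = 5 + 12 = 17)
-251*R = -251*17 = -4267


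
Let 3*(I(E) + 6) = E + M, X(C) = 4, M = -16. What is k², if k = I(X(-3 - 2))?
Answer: 100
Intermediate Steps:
I(E) = -34/3 + E/3 (I(E) = -6 + (E - 16)/3 = -6 + (-16 + E)/3 = -6 + (-16/3 + E/3) = -34/3 + E/3)
k = -10 (k = -34/3 + (⅓)*4 = -34/3 + 4/3 = -10)
k² = (-10)² = 100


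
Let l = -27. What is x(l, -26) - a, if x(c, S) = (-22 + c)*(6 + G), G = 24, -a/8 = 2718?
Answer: 20274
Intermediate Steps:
a = -21744 (a = -8*2718 = -21744)
x(c, S) = -660 + 30*c (x(c, S) = (-22 + c)*(6 + 24) = (-22 + c)*30 = -660 + 30*c)
x(l, -26) - a = (-660 + 30*(-27)) - 1*(-21744) = (-660 - 810) + 21744 = -1470 + 21744 = 20274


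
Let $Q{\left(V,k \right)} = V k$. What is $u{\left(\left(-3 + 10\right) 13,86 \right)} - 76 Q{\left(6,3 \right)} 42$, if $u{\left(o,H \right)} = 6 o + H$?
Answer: $-56824$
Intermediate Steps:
$u{\left(o,H \right)} = H + 6 o$
$u{\left(\left(-3 + 10\right) 13,86 \right)} - 76 Q{\left(6,3 \right)} 42 = \left(86 + 6 \left(-3 + 10\right) 13\right) - 76 \cdot 6 \cdot 3 \cdot 42 = \left(86 + 6 \cdot 7 \cdot 13\right) - 76 \cdot 18 \cdot 42 = \left(86 + 6 \cdot 91\right) - 1368 \cdot 42 = \left(86 + 546\right) - 57456 = 632 - 57456 = -56824$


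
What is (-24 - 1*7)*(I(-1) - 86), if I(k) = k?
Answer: 2697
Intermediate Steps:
(-24 - 1*7)*(I(-1) - 86) = (-24 - 1*7)*(-1 - 86) = (-24 - 7)*(-87) = -31*(-87) = 2697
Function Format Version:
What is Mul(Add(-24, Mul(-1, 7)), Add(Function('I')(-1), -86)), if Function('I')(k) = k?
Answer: 2697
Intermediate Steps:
Mul(Add(-24, Mul(-1, 7)), Add(Function('I')(-1), -86)) = Mul(Add(-24, Mul(-1, 7)), Add(-1, -86)) = Mul(Add(-24, -7), -87) = Mul(-31, -87) = 2697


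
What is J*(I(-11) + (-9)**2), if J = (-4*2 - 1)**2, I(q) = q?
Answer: 5670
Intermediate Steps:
J = 81 (J = (-8 - 1)**2 = (-9)**2 = 81)
J*(I(-11) + (-9)**2) = 81*(-11 + (-9)**2) = 81*(-11 + 81) = 81*70 = 5670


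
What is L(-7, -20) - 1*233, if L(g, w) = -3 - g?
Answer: -229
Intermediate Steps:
L(-7, -20) - 1*233 = (-3 - 1*(-7)) - 1*233 = (-3 + 7) - 233 = 4 - 233 = -229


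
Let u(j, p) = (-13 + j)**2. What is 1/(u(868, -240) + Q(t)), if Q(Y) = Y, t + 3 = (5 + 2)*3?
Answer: 1/731043 ≈ 1.3679e-6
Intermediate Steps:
t = 18 (t = -3 + (5 + 2)*3 = -3 + 7*3 = -3 + 21 = 18)
1/(u(868, -240) + Q(t)) = 1/((-13 + 868)**2 + 18) = 1/(855**2 + 18) = 1/(731025 + 18) = 1/731043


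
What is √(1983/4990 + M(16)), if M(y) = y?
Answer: √408296770/4990 ≈ 4.0494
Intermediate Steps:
√(1983/4990 + M(16)) = √(1983/4990 + 16) = √(81823/4990) = √408296770/4990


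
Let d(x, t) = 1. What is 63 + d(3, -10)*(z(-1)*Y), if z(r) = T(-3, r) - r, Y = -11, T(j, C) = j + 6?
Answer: 19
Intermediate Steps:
T(j, C) = 6 + j
z(r) = 3 - r (z(r) = (6 - 3) - r = 3 - r)
63 + d(3, -10)*(z(-1)*Y) = 63 + 1*((3 - 1*(-1))*(-11)) = 63 + 1*((3 + 1)*(-11)) = 63 + 1*(4*(-11)) = 63 + 1*(-44) = 63 - 44 = 19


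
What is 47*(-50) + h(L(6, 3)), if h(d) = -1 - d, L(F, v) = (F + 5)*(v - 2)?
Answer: -2362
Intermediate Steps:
L(F, v) = (-2 + v)*(5 + F) (L(F, v) = (5 + F)*(-2 + v) = (-2 + v)*(5 + F))
47*(-50) + h(L(6, 3)) = 47*(-50) + (-1 - (-10 - 2*6 + 5*3 + 6*3)) = -2350 + (-1 - (-10 - 12 + 15 + 18)) = -2350 + (-1 - 1*11) = -2350 + (-1 - 11) = -2350 - 12 = -2362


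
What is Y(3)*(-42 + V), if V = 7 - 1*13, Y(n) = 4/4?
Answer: -48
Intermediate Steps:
Y(n) = 1 (Y(n) = 4*(¼) = 1)
V = -6 (V = 7 - 13 = -6)
Y(3)*(-42 + V) = 1*(-42 - 6) = 1*(-48) = -48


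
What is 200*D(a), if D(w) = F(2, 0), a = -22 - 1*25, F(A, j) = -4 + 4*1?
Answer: 0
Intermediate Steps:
F(A, j) = 0 (F(A, j) = -4 + 4 = 0)
a = -47 (a = -22 - 25 = -47)
D(w) = 0
200*D(a) = 200*0 = 0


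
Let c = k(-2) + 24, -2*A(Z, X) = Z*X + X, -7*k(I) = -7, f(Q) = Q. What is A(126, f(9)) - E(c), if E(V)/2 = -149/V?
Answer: -27979/50 ≈ -559.58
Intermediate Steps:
k(I) = 1 (k(I) = -⅐*(-7) = 1)
A(Z, X) = -X/2 - X*Z/2 (A(Z, X) = -(Z*X + X)/2 = -(X*Z + X)/2 = -(X + X*Z)/2 = -X/2 - X*Z/2)
c = 25 (c = 1 + 24 = 25)
E(V) = -298/V (E(V) = 2*(-149/V) = -298/V)
A(126, f(9)) - E(c) = -½*9*(1 + 126) - (-298)/25 = -½*9*127 - (-298)/25 = -1143/2 - 1*(-298/25) = -1143/2 + 298/25 = -27979/50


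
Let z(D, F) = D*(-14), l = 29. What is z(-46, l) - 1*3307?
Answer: -2663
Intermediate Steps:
z(D, F) = -14*D
z(-46, l) - 1*3307 = -14*(-46) - 1*3307 = 644 - 3307 = -2663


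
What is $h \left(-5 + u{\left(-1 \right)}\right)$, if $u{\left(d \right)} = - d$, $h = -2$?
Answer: $8$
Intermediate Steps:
$h \left(-5 + u{\left(-1 \right)}\right) = - 2 \left(-5 - -1\right) = - 2 \left(-5 + 1\right) = \left(-2\right) \left(-4\right) = 8$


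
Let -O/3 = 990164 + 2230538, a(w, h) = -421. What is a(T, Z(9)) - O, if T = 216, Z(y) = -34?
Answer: 9661685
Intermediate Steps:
O = -9662106 (O = -3*(990164 + 2230538) = -3*3220702 = -9662106)
a(T, Z(9)) - O = -421 - 1*(-9662106) = -421 + 9662106 = 9661685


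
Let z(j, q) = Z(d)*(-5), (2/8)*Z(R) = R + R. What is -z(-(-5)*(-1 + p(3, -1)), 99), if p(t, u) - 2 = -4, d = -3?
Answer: -120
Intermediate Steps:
p(t, u) = -2 (p(t, u) = 2 - 4 = -2)
Z(R) = 8*R (Z(R) = 4*(R + R) = 4*(2*R) = 8*R)
z(j, q) = 120 (z(j, q) = (8*(-3))*(-5) = -24*(-5) = 120)
-z(-(-5)*(-1 + p(3, -1)), 99) = -1*120 = -120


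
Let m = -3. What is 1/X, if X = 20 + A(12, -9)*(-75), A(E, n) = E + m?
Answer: -1/655 ≈ -0.0015267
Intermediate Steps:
A(E, n) = -3 + E (A(E, n) = E - 3 = -3 + E)
X = -655 (X = 20 + (-3 + 12)*(-75) = 20 + 9*(-75) = 20 - 675 = -655)
1/X = 1/(-655) = -1/655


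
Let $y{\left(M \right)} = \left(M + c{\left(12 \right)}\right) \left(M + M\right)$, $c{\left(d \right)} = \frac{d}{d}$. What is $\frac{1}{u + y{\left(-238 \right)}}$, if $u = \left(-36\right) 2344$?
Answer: $\frac{1}{28428} \approx 3.5177 \cdot 10^{-5}$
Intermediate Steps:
$c{\left(d \right)} = 1$
$y{\left(M \right)} = 2 M \left(1 + M\right)$ ($y{\left(M \right)} = \left(M + 1\right) \left(M + M\right) = \left(1 + M\right) 2 M = 2 M \left(1 + M\right)$)
$u = -84384$
$\frac{1}{u + y{\left(-238 \right)}} = \frac{1}{-84384 + 2 \left(-238\right) \left(1 - 238\right)} = \frac{1}{-84384 + 2 \left(-238\right) \left(-237\right)} = \frac{1}{-84384 + 112812} = \frac{1}{28428}$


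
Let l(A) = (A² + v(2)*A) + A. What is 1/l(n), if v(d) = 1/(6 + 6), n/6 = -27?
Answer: 2/52137 ≈ 3.8360e-5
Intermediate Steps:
n = -162 (n = 6*(-27) = -162)
v(d) = 1/12
l(A) = A² + 13*A/12 (l(A) = (A² + A/12) + A = A² + 13*A/12)
1/l(n) = 1/((1/12)*(-162)*(13 + 12*(-162))) = 1/((1/12)*(-162)*(13 - 1944)) = 1/((1/12)*(-162)*(-1931)) = 1/(52137/2) = 2/52137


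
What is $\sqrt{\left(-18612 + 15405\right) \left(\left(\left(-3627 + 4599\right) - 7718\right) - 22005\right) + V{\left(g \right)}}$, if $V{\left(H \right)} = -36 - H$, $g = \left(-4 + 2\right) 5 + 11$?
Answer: $22 \sqrt{190505} \approx 9602.3$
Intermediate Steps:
$g = 1$ ($g = \left(-2\right) 5 + 11 = -10 + 11 = 1$)
$\sqrt{\left(-18612 + 15405\right) \left(\left(\left(-3627 + 4599\right) - 7718\right) - 22005\right) + V{\left(g \right)}} = \sqrt{\left(-18612 + 15405\right) \left(\left(\left(-3627 + 4599\right) - 7718\right) - 22005\right) - 37} = \sqrt{- 3207 \left(\left(972 - 7718\right) - 22005\right) - 37} = \sqrt{- 3207 \left(-6746 - 22005\right) - 37} = \sqrt{\left(-3207\right) \left(-28751\right) - 37} = \sqrt{92204457 - 37} = \sqrt{92204420} = 22 \sqrt{190505}$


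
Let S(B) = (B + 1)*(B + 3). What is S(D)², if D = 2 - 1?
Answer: 64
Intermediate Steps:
D = 1
S(B) = (1 + B)*(3 + B)
S(D)² = (3 + 1² + 4*1)² = (3 + 1 + 4)² = 8² = 64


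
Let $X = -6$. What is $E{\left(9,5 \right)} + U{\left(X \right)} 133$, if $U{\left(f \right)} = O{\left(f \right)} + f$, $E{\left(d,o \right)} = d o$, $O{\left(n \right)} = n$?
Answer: $-1551$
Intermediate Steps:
$U{\left(f \right)} = 2 f$ ($U{\left(f \right)} = f + f = 2 f$)
$E{\left(9,5 \right)} + U{\left(X \right)} 133 = 9 \cdot 5 + 2 \left(-6\right) 133 = 45 - 1596 = -1551$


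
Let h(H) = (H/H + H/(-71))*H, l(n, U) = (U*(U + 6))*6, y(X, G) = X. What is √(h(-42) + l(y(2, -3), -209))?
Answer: 18*√3959599/71 ≈ 504.48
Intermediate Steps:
l(n, U) = 6*U*(6 + U) (l(n, U) = (U*(6 + U))*6 = 6*U*(6 + U))
h(H) = H*(1 - H/71) (h(H) = (1 + H*(-1/71))*H = (1 - H/71)*H = H*(1 - H/71))
√(h(-42) + l(y(2, -3), -209)) = √((1/71)*(-42)*(71 - 1*(-42)) + 6*(-209)*(6 - 209)) = √((1/71)*(-42)*(71 + 42) + 6*(-209)*(-203)) = √((1/71)*(-42)*113 + 254562) = √(-4746/71 + 254562) = √(18069156/71) = 18*√3959599/71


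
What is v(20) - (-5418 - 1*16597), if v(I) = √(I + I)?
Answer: 22015 + 2*√10 ≈ 22021.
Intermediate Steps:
v(I) = √2*√I (v(I) = √(2*I) = √2*√I)
v(20) - (-5418 - 1*16597) = √2*√20 - (-5418 - 1*16597) = √2*(2*√5) - (-5418 - 16597) = 2*√10 - 1*(-22015) = 2*√10 + 22015 = 22015 + 2*√10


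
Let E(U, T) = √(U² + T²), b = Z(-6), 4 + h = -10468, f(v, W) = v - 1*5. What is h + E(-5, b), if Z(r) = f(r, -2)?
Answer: -10472 + √146 ≈ -10460.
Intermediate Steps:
f(v, W) = -5 + v (f(v, W) = v - 5 = -5 + v)
Z(r) = -5 + r
h = -10472 (h = -4 - 10468 = -10472)
b = -11 (b = -5 - 6 = -11)
E(U, T) = √(T² + U²)
h + E(-5, b) = -10472 + √((-11)² + (-5)²) = -10472 + √(121 + 25) = -10472 + √146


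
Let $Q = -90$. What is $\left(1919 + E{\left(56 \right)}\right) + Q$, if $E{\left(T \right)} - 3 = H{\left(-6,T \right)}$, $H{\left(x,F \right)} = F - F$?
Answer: $1832$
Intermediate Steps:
$H{\left(x,F \right)} = 0$
$E{\left(T \right)} = 3$ ($E{\left(T \right)} = 3 + 0 = 3$)
$\left(1919 + E{\left(56 \right)}\right) + Q = \left(1919 + 3\right) - 90 = 1922 - 90 = 1832$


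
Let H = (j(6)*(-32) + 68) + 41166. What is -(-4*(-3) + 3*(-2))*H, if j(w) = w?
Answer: -246252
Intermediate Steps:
H = 41042 (H = (6*(-32) + 68) + 41166 = (-192 + 68) + 41166 = -124 + 41166 = 41042)
-(-4*(-3) + 3*(-2))*H = -(-4*(-3) + 3*(-2))*41042 = -(12 - 6)*41042 = -6*41042 = -1*246252 = -246252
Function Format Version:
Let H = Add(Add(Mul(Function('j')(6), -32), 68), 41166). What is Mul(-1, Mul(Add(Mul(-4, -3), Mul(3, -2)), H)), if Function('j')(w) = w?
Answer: -246252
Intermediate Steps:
H = 41042 (H = Add(Add(Mul(6, -32), 68), 41166) = Add(Add(-192, 68), 41166) = Add(-124, 41166) = 41042)
Mul(-1, Mul(Add(Mul(-4, -3), Mul(3, -2)), H)) = Mul(-1, Mul(Add(Mul(-4, -3), Mul(3, -2)), 41042)) = Mul(-1, Mul(Add(12, -6), 41042)) = Mul(-1, Mul(6, 41042)) = Mul(-1, 246252) = -246252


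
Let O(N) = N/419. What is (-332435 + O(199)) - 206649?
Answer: -225875997/419 ≈ -5.3908e+5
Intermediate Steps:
O(N) = N/419 (O(N) = N*(1/419) = N/419)
(-332435 + O(199)) - 206649 = (-332435 + (1/419)*199) - 206649 = (-332435 + 199/419) - 206649 = -139290066/419 - 206649 = -225875997/419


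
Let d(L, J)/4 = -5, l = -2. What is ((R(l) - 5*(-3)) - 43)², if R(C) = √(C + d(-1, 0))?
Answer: (28 - I*√22)² ≈ 762.0 - 262.66*I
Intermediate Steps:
d(L, J) = -20 (d(L, J) = 4*(-5) = -20)
R(C) = √(-20 + C) (R(C) = √(C - 20) = √(-20 + C))
((R(l) - 5*(-3)) - 43)² = ((√(-20 - 2) - 5*(-3)) - 43)² = ((√(-22) + 15) - 43)² = ((I*√22 + 15) - 43)² = ((15 + I*√22) - 43)² = (-28 + I*√22)²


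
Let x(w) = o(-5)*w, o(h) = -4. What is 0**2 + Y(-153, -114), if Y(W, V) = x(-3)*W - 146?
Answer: -1982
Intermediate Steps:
x(w) = -4*w
Y(W, V) = -146 + 12*W (Y(W, V) = (-4*(-3))*W - 146 = 12*W - 146 = -146 + 12*W)
0**2 + Y(-153, -114) = 0**2 + (-146 + 12*(-153)) = 0 + (-146 - 1836) = 0 - 1982 = -1982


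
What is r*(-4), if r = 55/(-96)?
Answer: 55/24 ≈ 2.2917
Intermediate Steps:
r = -55/96 (r = 55*(-1/96) = -55/96 ≈ -0.57292)
r*(-4) = -55/96*(-4) = 55/24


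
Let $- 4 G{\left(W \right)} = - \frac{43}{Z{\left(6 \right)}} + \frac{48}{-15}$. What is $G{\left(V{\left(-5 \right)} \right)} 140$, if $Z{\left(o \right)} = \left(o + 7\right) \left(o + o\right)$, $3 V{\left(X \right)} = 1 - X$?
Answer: $\frac{18977}{156} \approx 121.65$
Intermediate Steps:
$V{\left(X \right)} = \frac{1}{3} - \frac{X}{3}$ ($V{\left(X \right)} = \frac{1 - X}{3} = \frac{1}{3} - \frac{X}{3}$)
$Z{\left(o \right)} = 2 o \left(7 + o\right)$ ($Z{\left(o \right)} = \left(7 + o\right) 2 o = 2 o \left(7 + o\right)$)
$G{\left(W \right)} = \frac{2711}{3120}$ ($G{\left(W \right)} = - \frac{- \frac{43}{2 \cdot 6 \left(7 + 6\right)} + \frac{48}{-15}}{4} = - \frac{- \frac{43}{2 \cdot 6 \cdot 13} + 48 \left(- \frac{1}{15}\right)}{4} = - \frac{- \frac{43}{156} - \frac{16}{5}}{4} = \left(- \frac{1}{4}\right) \left(- \frac{2711}{780}\right) = \frac{2711}{3120}$)
$G{\left(V{\left(-5 \right)} \right)} 140 = \frac{2711}{3120} \cdot 140 = \frac{18977}{156}$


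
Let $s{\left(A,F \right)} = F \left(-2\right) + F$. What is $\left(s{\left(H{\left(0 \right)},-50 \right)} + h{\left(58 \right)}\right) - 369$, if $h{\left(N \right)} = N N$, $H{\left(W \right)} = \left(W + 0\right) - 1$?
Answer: $3045$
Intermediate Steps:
$H{\left(W \right)} = -1 + W$ ($H{\left(W \right)} = W - 1 = -1 + W$)
$h{\left(N \right)} = N^{2}$
$s{\left(A,F \right)} = - F$ ($s{\left(A,F \right)} = - 2 F + F = - F$)
$\left(s{\left(H{\left(0 \right)},-50 \right)} + h{\left(58 \right)}\right) - 369 = \left(\left(-1\right) \left(-50\right) + 58^{2}\right) - 369 = \left(50 + 3364\right) - 369 = 3414 - 369 = 3045$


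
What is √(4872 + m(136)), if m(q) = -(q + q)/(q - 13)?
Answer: 2*√18418758/123 ≈ 69.784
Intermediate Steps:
m(q) = -2*q/(-13 + q)
√(4872 + m(136)) = √(4872 - 2*136/(-13 + 136)) = √(4872 - 2*136/123) = √(4872 - 2*136*1/123) = √(4872 - 272/123) = √(598984/123) = 2*√18418758/123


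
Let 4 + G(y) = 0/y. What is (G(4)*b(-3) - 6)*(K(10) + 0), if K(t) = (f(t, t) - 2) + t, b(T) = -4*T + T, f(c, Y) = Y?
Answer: -756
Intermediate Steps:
b(T) = -3*T
G(y) = -4 (G(y) = -4 + 0/y = -4 + 0 = -4)
K(t) = -2 + 2*t (K(t) = (t - 2) + t = (-2 + t) + t = -2 + 2*t)
(G(4)*b(-3) - 6)*(K(10) + 0) = (-(-12)*(-3) - 6)*((-2 + 2*10) + 0) = (-4*9 - 6)*((-2 + 20) + 0) = (-36 - 6)*(18 + 0) = -42*18 = -756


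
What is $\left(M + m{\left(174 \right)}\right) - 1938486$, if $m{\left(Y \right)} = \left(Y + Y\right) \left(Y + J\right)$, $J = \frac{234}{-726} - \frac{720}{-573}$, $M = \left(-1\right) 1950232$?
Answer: $- \frac{88465230758}{23111} \approx -3.8278 \cdot 10^{6}$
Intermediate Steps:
$M = -1950232$
$J = \frac{21591}{23111}$ ($J = 234 \left(- \frac{1}{726}\right) - - \frac{240}{191} = - \frac{39}{121} + \frac{240}{191} = \frac{21591}{23111} \approx 0.93423$)
$m{\left(Y \right)} = 2 Y \left(\frac{21591}{23111} + Y\right)$ ($m{\left(Y \right)} = \left(Y + Y\right) \left(Y + \frac{21591}{23111}\right) = 2 Y \left(\frac{21591}{23111} + Y\right)$)
$\left(M + m{\left(174 \right)}\right) - 1938486 = \left(-1950232 + \frac{2}{23111} \cdot 174 \left(21591 + 23111 \cdot 174\right)\right) - 1938486 = \left(-1950232 + \frac{2}{23111} \cdot 174 \left(21591 + 4021314\right)\right) - 1938486 = \left(-1950232 + \frac{2}{23111} \cdot 174 \cdot 4042905\right) - 1938486 = \left(-1950232 + \frac{1406930940}{23111}\right) - 1938486 = - \frac{43664880812}{23111} - 1938486 = - \frac{88465230758}{23111}$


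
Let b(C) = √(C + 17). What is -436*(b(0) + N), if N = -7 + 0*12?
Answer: 3052 - 436*√17 ≈ 1254.3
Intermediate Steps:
b(C) = √(17 + C)
N = -7 (N = -7 + 0 = -7)
-436*(b(0) + N) = -436*(√(17 + 0) - 7) = -436*(√17 - 7) = -436*(-7 + √17) = 3052 - 436*√17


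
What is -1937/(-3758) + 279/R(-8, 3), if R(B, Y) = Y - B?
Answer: 1069789/41338 ≈ 25.879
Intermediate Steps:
-1937/(-3758) + 279/R(-8, 3) = -1937/(-3758) + 279/(3 - 1*(-8)) = -1937*(-1/3758) + 279/(3 + 8) = 1937/3758 + 279/11 = 1069789/41338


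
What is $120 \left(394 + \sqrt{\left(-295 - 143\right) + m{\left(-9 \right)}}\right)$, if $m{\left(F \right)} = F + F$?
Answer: $47280 + 240 i \sqrt{114} \approx 47280.0 + 2562.5 i$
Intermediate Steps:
$m{\left(F \right)} = 2 F$
$120 \left(394 + \sqrt{\left(-295 - 143\right) + m{\left(-9 \right)}}\right) = 120 \left(394 + \sqrt{\left(-295 - 143\right) + 2 \left(-9\right)}\right) = 120 \left(394 + \sqrt{-438 - 18}\right) = 120 \left(394 + \sqrt{-456}\right) = 120 \left(394 + 2 i \sqrt{114}\right) = 47280 + 240 i \sqrt{114}$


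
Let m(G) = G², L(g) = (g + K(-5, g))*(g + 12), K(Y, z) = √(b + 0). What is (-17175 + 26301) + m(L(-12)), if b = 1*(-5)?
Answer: 9126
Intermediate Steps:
b = -5
K(Y, z) = I*√5 (K(Y, z) = √(-5 + 0) = √(-5) = I*√5)
L(g) = (12 + g)*(g + I*√5) (L(g) = (g + I*√5)*(g + 12) = (g + I*√5)*(12 + g) = (12 + g)*(g + I*√5))
(-17175 + 26301) + m(L(-12)) = (-17175 + 26301) + ((-12)² + 12*(-12) + 12*I*√5 + I*(-12)*√5)² = 9126 + (144 - 144 + 12*I*√5 - 12*I*√5)² = 9126 + 0² = 9126 + 0 = 9126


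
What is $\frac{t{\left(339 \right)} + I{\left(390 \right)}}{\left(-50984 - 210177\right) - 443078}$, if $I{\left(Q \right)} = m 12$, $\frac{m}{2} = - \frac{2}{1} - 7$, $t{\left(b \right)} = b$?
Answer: $- \frac{123}{704239} \approx -0.00017466$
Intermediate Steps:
$m = -18$ ($m = 2 \left(- \frac{2}{1} - 7\right) = 2 \left(\left(-2\right) 1 - 7\right) = 2 \left(-2 - 7\right) = 2 \left(-9\right) = -18$)
$I{\left(Q \right)} = -216$ ($I{\left(Q \right)} = \left(-18\right) 12 = -216$)
$\frac{t{\left(339 \right)} + I{\left(390 \right)}}{\left(-50984 - 210177\right) - 443078} = \frac{339 - 216}{\left(-50984 - 210177\right) - 443078} = \frac{123}{-261161 - 443078} = \frac{123}{-704239} = 123 \left(- \frac{1}{704239}\right) = - \frac{123}{704239}$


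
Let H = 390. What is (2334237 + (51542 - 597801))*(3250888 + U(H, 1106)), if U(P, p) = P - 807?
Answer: 5811770637638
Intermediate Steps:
U(P, p) = -807 + P
(2334237 + (51542 - 597801))*(3250888 + U(H, 1106)) = (2334237 + (51542 - 597801))*(3250888 + (-807 + 390)) = (2334237 - 546259)*(3250888 - 417) = 1787978*3250471 = 5811770637638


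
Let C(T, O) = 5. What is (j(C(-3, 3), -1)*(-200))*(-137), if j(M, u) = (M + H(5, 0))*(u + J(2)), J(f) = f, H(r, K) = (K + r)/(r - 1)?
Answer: 171250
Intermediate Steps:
H(r, K) = (K + r)/(-1 + r)
j(M, u) = (2 + u)*(5/4 + M) (j(M, u) = (M + (0 + 5)/(-1 + 5))*(u + 2) = (M + 5/4)*(2 + u) = (5/4 + M)*(2 + u) = (2 + u)*(5/4 + M))
(j(C(-3, 3), -1)*(-200))*(-137) = ((5/2 + 2*5 + (5/4)*(-1) + 5*(-1))*(-200))*(-137) = ((5/2 + 10 - 5/4 - 5)*(-200))*(-137) = ((25/4)*(-200))*(-137) = -1250*(-137) = 171250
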